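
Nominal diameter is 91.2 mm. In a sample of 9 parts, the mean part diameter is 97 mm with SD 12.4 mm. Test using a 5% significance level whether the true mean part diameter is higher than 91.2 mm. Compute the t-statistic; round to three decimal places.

H0: μ = 91.2; H1: μ > 91.2 (one-sample t-test, right-tailed).
t = (x̄ − μ₀)/(s/√n) = (97 − 91.2)/(12.4/√9) = 1.403
df = n − 1 = 8
p-value = P(T ≥ 1.403) ≈ 0.099
Since p ≈ 0.099 > α = 0.05, fail to reject H0; the evidence is not statistically significant.

1.403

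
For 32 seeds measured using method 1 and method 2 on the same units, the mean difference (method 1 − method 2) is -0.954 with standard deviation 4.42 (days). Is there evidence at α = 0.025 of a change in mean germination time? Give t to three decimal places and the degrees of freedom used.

H0: μ_d = 0; H1: μ_d ≠ 0 (paired t-test on the differences, two-sided).
t = d̄/(s_d/√n) = -0.954/(4.42/√32) = -1.221
df = n − 1 = 31
Two-sided p-value ≈ 0.2313
Since p ≈ 0.2313 > α = 0.025, fail to reject H0; the evidence is not statistically significant.

t = -1.221, df = 31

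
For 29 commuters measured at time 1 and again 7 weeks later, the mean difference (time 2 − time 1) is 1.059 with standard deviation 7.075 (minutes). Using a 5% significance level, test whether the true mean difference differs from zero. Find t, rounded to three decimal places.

0.806

H0: μ_d = 0; H1: μ_d ≠ 0 (paired t-test on the differences, two-sided).
t = d̄/(s_d/√n) = 1.059/(7.075/√29) = 0.806
df = n − 1 = 28
Two-sided p-value ≈ 0.427
Since p ≈ 0.427 > α = 0.05, fail to reject H0; the evidence is not statistically significant.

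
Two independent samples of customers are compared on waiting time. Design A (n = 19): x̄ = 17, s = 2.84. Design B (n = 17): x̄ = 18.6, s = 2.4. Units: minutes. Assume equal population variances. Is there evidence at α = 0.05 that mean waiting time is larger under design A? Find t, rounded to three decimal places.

-1.814

Let group 1 = design A, group 2 = design B. H0: μ_1 = μ_2; H1: μ_1 > μ_2 (two-sample pooled-variance t-test, right-tailed).
s_p² = [(19−1)·2.84² + (17−1)·2.4²]/(19+17−2) = 6.98061
t = (17 − 18.6)/√[6.98061·(1/19 + 1/17)] = -1.814
df = n₁ + n₂ − 2 = 34
p-value = P(T ≥ -1.814) ≈ 0.961
Since p ≈ 0.961 > α = 0.05, fail to reject H0; the evidence is not statistically significant.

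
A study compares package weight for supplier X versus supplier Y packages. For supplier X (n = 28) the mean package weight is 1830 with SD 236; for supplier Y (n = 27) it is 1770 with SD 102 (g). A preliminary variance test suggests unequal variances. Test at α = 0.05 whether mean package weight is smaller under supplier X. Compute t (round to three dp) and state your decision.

t = 1.231; fail to reject H0

Let group 1 = supplier X, group 2 = supplier Y. H0: μ_1 = μ_2; H1: μ_1 < μ_2 (Welch's two-sample t-test, left-tailed).
t = (x̄_1 − x̄_2)/√(s_1²/n_1 + s_2²/n_2) = (1830 − 1770)/√(236²/28 + 102²/27) = 1.231
Welch–Satterthwaite df ≈ 37.03
p-value = P(T ≤ 1.231) ≈ 0.887
Since p ≈ 0.887 > α = 0.05, fail to reject H0; the data do not provide sufficient evidence against H0.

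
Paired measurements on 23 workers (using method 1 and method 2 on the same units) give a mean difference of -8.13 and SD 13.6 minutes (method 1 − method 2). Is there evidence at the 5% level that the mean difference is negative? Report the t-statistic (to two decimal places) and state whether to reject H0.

t = -2.87; reject H0

H0: μ_d = 0; H1: μ_d < 0 (paired t-test on the differences, left-tailed).
t = d̄/(s_d/√n) = -8.13/(13.6/√23) = -2.87
df = n − 1 = 22
p-value = P(T ≤ -2.87) ≈ 0.004
Since p ≈ 0.004 < α = 0.05, reject H0; the evidence is statistically significant.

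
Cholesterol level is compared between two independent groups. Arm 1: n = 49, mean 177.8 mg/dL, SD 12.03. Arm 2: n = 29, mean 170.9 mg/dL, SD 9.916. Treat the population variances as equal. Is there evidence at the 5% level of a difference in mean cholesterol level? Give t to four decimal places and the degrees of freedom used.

t = 2.6069, df = 76

Let group 1 = arm 1, group 2 = arm 2. H0: μ_1 = μ_2; H1: μ_1 ≠ μ_2 (two-sample pooled-variance t-test, two-sided).
s_p² = [(49−1)·12.03² + (29−1)·9.916²]/(49+29−2) = 127.628
t = (177.8 − 170.9)/√[127.628·(1/49 + 1/29)] = 2.6069
df = n₁ + n₂ − 2 = 76
Two-sided p-value ≈ 0.011
Since p ≈ 0.011 < α = 0.05, reject H0; the data support H1.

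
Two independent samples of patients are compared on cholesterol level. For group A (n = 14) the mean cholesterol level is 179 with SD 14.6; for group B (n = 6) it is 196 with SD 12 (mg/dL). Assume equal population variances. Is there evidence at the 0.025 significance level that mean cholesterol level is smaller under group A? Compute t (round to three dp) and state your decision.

t = -2.502; reject H0

Let group 1 = group A, group 2 = group B. H0: μ_1 = μ_2; H1: μ_1 < μ_2 (two-sample pooled-variance t-test, left-tailed).
s_p² = [(14−1)·14.6² + (6−1)·12²]/(14+6−2) = 193.949
t = (179 − 196)/√[193.949·(1/14 + 1/6)] = -2.502
df = n₁ + n₂ − 2 = 18
p-value = P(T ≤ -2.502) ≈ 0.0111
Since p ≈ 0.0111 < α = 0.025, reject H0; the data support H1.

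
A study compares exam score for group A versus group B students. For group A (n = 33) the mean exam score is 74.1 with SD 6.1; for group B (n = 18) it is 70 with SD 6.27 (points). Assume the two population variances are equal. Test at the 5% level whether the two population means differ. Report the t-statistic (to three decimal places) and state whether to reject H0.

Let group 1 = group A, group 2 = group B. H0: μ_1 = μ_2; H1: μ_1 ≠ μ_2 (two-sample pooled-variance t-test, two-sided).
s_p² = [(33−1)·6.1² + (18−1)·6.27²]/(33+18−2) = 37.9396
t = (74.1 − 70)/√[37.9396·(1/33 + 1/18)] = 2.272
df = n₁ + n₂ − 2 = 49
Two-sided p-value ≈ 0.028
Since p ≈ 0.028 < α = 0.05, reject H0; the evidence is statistically significant.

t = 2.272; reject H0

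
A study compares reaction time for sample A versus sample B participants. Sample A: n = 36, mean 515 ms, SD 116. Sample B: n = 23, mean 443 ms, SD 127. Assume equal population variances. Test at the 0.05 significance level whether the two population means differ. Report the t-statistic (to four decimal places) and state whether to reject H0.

Let group 1 = sample A, group 2 = sample B. H0: μ_1 = μ_2; H1: μ_1 ≠ μ_2 (two-sample pooled-variance t-test, two-sided).
s_p² = [(36−1)·116² + (23−1)·127²]/(36+23−2) = 14487.7
t = (515 − 443)/√[14487.7·(1/36 + 1/23)] = 2.2409
df = n₁ + n₂ − 2 = 57
Two-sided p-value ≈ 0.029
Since p ≈ 0.029 < α = 0.05, reject H0; the evidence is statistically significant.

t = 2.2409; reject H0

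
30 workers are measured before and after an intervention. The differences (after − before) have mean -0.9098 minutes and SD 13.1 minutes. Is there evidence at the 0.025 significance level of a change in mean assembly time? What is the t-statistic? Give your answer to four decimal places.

-0.3804

H0: μ_d = 0; H1: μ_d ≠ 0 (paired t-test on the differences, two-sided).
t = d̄/(s_d/√n) = -0.9098/(13.1/√30) = -0.3804
df = n − 1 = 29
Two-sided p-value ≈ 0.7064
Since p ≈ 0.7064 > α = 0.025, fail to reject H0; the data do not provide sufficient evidence against H0.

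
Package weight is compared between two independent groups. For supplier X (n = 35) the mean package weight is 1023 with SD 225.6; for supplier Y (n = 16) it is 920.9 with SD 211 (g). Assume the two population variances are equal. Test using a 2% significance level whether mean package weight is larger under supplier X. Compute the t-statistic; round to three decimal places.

1.529

Let group 1 = supplier X, group 2 = supplier Y. H0: μ_1 = μ_2; H1: μ_1 > μ_2 (two-sample pooled-variance t-test, right-tailed).
s_p² = [(35−1)·225.6² + (16−1)·211²]/(35+16−2) = 48944
t = (1023 − 920.9)/√[48944·(1/35 + 1/16)] = 1.529
df = n₁ + n₂ − 2 = 49
p-value = P(T ≥ 1.529) ≈ 0.0663
Since p ≈ 0.0663 > α = 0.02, fail to reject H0; the data do not provide sufficient evidence against H0.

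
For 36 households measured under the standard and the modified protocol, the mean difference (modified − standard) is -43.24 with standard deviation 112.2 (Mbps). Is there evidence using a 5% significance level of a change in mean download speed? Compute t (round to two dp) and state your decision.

H0: μ_d = 0; H1: μ_d ≠ 0 (paired t-test on the differences, two-sided).
t = d̄/(s_d/√n) = -43.24/(112.2/√36) = -2.31
df = n − 1 = 35
Two-sided p-value ≈ 0.027
Since p ≈ 0.027 < α = 0.05, reject H0; the data support H1.

t = -2.31; reject H0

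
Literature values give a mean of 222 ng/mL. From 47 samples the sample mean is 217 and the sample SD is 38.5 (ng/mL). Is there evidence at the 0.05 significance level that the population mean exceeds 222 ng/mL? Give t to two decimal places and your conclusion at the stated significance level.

H0: μ = 222; H1: μ > 222 (one-sample t-test, right-tailed).
t = (x̄ − μ₀)/(s/√n) = (217 − 222)/(38.5/√47) = -0.89
df = n − 1 = 46
p-value = P(T ≥ -0.89) ≈ 0.8110
Since p ≈ 0.8110 > α = 0.05, fail to reject H0; the evidence is not statistically significant.

t = -0.89; fail to reject H0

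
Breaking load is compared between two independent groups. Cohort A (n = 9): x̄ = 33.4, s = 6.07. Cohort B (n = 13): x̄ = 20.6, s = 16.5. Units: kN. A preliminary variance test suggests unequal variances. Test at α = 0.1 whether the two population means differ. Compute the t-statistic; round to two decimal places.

2.56

Let group 1 = cohort A, group 2 = cohort B. H0: μ_1 = μ_2; H1: μ_1 ≠ μ_2 (Welch's two-sample t-test, two-sided).
t = (x̄_1 − x̄_2)/√(s_1²/n_1 + s_2²/n_2) = (33.4 − 20.6)/√(6.07²/9 + 16.5²/13) = 2.56
Welch–Satterthwaite df ≈ 16.22
Two-sided p-value ≈ 0.0209
Since p ≈ 0.0209 < α = 0.1, reject H0; the evidence is statistically significant.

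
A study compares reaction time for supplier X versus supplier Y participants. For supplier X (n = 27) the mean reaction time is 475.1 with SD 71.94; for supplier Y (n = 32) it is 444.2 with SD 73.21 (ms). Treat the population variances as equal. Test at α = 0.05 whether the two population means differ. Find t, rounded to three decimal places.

Let group 1 = supplier X, group 2 = supplier Y. H0: μ_1 = μ_2; H1: μ_1 ≠ μ_2 (two-sample pooled-variance t-test, two-sided).
s_p² = [(27−1)·71.94² + (32−1)·73.21²]/(27+32−2) = 5275.62
t = (475.1 − 444.2)/√[5275.62·(1/27 + 1/32)] = 1.628
df = n₁ + n₂ − 2 = 57
Two-sided p-value ≈ 0.109
Since p ≈ 0.109 > α = 0.05, fail to reject H0; the evidence is not statistically significant.

1.628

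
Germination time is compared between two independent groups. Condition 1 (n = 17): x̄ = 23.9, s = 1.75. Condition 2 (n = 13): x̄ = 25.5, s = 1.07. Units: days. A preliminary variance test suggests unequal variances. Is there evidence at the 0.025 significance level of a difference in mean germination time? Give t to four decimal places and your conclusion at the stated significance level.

Let group 1 = condition 1, group 2 = condition 2. H0: μ_1 = μ_2; H1: μ_1 ≠ μ_2 (Welch's two-sample t-test, two-sided).
t = (x̄_1 − x̄_2)/√(s_1²/n_1 + s_2²/n_2) = (23.9 − 25.5)/√(1.75²/17 + 1.07²/13) = -3.0894
Welch–Satterthwaite df ≈ 26.90
Two-sided p-value ≈ 0.0046
Since p ≈ 0.0046 < α = 0.025, reject H0; the data support H1.

t = -3.0894; reject H0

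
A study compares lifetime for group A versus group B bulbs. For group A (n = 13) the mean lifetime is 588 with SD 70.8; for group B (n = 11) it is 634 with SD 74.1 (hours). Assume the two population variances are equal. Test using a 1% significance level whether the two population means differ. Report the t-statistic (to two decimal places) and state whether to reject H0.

t = -1.55; fail to reject H0

Let group 1 = group A, group 2 = group B. H0: μ_1 = μ_2; H1: μ_1 ≠ μ_2 (two-sample pooled-variance t-test, two-sided).
s_p² = [(13−1)·70.8² + (11−1)·74.1²]/(13+11−2) = 5229.99
t = (588 − 634)/√[5229.99·(1/13 + 1/11)] = -1.55
df = n₁ + n₂ − 2 = 22
Two-sided p-value ≈ 0.135
Since p ≈ 0.135 > α = 0.01, fail to reject H0; the data do not provide sufficient evidence against H0.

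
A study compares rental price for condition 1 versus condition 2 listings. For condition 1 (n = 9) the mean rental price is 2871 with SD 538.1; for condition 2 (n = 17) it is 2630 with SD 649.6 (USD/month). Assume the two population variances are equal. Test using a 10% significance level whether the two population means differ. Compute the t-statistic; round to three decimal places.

0.951

Let group 1 = condition 1, group 2 = condition 2. H0: μ_1 = μ_2; H1: μ_1 ≠ μ_2 (two-sample pooled-variance t-test, two-sided).
s_p² = [(9−1)·538.1² + (17−1)·649.6²]/(9+17−2) = 377837
t = (2871 − 2630)/√[377837·(1/9 + 1/17)] = 0.951
df = n₁ + n₂ − 2 = 24
Two-sided p-value ≈ 0.351
Since p ≈ 0.351 > α = 0.1, fail to reject H0; the evidence is not statistically significant.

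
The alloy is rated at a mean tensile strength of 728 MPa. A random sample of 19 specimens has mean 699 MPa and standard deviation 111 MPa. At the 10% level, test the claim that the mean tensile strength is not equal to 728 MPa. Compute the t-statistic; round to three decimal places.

H0: μ = 728; H1: μ ≠ 728 (one-sample t-test, two-sided).
t = (x̄ − μ₀)/(s/√n) = (699 − 728)/(111/√19) = -1.139
df = n − 1 = 18
Two-sided p-value ≈ 0.2697
Since p ≈ 0.2697 > α = 0.1, fail to reject H0; the data do not provide sufficient evidence against H0.

-1.139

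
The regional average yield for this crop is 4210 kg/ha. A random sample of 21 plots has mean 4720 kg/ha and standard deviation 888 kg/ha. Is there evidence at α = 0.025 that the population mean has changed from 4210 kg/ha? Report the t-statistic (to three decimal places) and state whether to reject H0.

H0: μ = 4210; H1: μ ≠ 4210 (one-sample t-test, two-sided).
t = (x̄ − μ₀)/(s/√n) = (4720 − 4210)/(888/√21) = 2.632
df = n − 1 = 20
Two-sided p-value ≈ 0.0160
Since p ≈ 0.0160 < α = 0.025, reject H0; the data support H1.

t = 2.632; reject H0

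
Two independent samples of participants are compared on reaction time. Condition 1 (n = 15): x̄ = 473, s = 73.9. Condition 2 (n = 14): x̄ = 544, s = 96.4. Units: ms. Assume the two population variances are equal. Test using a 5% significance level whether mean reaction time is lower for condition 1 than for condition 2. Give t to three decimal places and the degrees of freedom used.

t = -2.235, df = 27

Let group 1 = condition 1, group 2 = condition 2. H0: μ_1 = μ_2; H1: μ_1 < μ_2 (two-sample pooled-variance t-test, left-tailed).
s_p² = [(15−1)·73.9² + (14−1)·96.4²]/(15+14−2) = 7306.13
t = (473 − 544)/√[7306.13·(1/15 + 1/14)] = -2.235
df = n₁ + n₂ − 2 = 27
p-value = P(T ≤ -2.235) ≈ 0.0169
Since p ≈ 0.0169 < α = 0.05, reject H0; the evidence is statistically significant.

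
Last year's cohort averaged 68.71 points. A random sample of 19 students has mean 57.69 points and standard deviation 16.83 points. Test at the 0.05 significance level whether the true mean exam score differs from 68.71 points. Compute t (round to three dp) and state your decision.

H0: μ = 68.71; H1: μ ≠ 68.71 (one-sample t-test, two-sided).
t = (x̄ − μ₀)/(s/√n) = (57.69 − 68.71)/(16.83/√19) = -2.854
df = n − 1 = 18
Two-sided p-value ≈ 0.011
Since p ≈ 0.011 < α = 0.05, reject H0; the data support H1.

t = -2.854; reject H0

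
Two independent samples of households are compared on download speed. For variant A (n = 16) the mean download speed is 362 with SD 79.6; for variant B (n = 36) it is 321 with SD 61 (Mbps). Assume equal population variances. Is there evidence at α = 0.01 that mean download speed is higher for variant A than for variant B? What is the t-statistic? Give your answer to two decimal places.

2.03

Let group 1 = variant A, group 2 = variant B. H0: μ_1 = μ_2; H1: μ_1 > μ_2 (two-sample pooled-variance t-test, right-tailed).
s_p² = [(16−1)·79.6² + (36−1)·61²]/(16+36−2) = 4505.55
t = (362 − 321)/√[4505.55·(1/16 + 1/36)] = 2.03
df = n₁ + n₂ − 2 = 50
p-value = P(T ≥ 2.03) ≈ 0.024
Since p ≈ 0.024 > α = 0.01, fail to reject H0; the evidence is not statistically significant.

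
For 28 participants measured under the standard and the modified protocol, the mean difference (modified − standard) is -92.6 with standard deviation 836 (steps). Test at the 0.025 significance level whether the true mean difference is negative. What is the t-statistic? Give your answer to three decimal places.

-0.586

H0: μ_d = 0; H1: μ_d < 0 (paired t-test on the differences, left-tailed).
t = d̄/(s_d/√n) = -92.6/(836/√28) = -0.586
df = n − 1 = 27
p-value = P(T ≤ -0.586) ≈ 0.2813
Since p ≈ 0.2813 > α = 0.025, fail to reject H0; the data do not provide sufficient evidence against H0.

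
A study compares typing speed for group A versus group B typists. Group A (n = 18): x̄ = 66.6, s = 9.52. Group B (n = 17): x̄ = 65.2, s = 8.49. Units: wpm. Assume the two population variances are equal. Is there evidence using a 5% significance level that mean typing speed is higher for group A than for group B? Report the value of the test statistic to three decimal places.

Let group 1 = group A, group 2 = group B. H0: μ_1 = μ_2; H1: μ_1 > μ_2 (two-sample pooled-variance t-test, right-tailed).
s_p² = [(18−1)·9.52² + (17−1)·8.49²]/(18+17−2) = 81.6363
t = (66.6 − 65.2)/√[81.6363·(1/18 + 1/17)] = 0.458
df = n₁ + n₂ − 2 = 33
p-value = P(T ≥ 0.458) ≈ 0.325
Since p ≈ 0.325 > α = 0.05, fail to reject H0; the evidence is not statistically significant.

0.458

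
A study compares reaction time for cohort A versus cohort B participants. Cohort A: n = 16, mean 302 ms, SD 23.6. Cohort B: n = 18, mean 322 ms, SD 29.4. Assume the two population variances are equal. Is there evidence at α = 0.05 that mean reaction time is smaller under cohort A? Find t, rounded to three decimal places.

-2.169

Let group 1 = cohort A, group 2 = cohort B. H0: μ_1 = μ_2; H1: μ_1 < μ_2 (two-sample pooled-variance t-test, left-tailed).
s_p² = [(16−1)·23.6² + (18−1)·29.4²]/(16+18−2) = 720.266
t = (302 − 322)/√[720.266·(1/16 + 1/18)] = -2.169
df = n₁ + n₂ − 2 = 32
p-value = P(T ≤ -2.169) ≈ 0.0188
Since p ≈ 0.0188 < α = 0.05, reject H0; the evidence is statistically significant.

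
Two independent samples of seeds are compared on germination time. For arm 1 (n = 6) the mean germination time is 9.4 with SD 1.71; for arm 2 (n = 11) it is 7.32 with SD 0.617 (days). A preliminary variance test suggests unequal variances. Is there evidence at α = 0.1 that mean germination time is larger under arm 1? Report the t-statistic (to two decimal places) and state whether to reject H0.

t = 2.88; reject H0

Let group 1 = arm 1, group 2 = arm 2. H0: μ_1 = μ_2; H1: μ_1 > μ_2 (Welch's two-sample t-test, right-tailed).
t = (x̄_1 − x̄_2)/√(s_1²/n_1 + s_2²/n_2) = (9.4 − 7.32)/√(1.71²/6 + 0.617²/11) = 2.88
Welch–Satterthwaite df ≈ 5.72
p-value = P(T ≥ 2.88) ≈ 0.0148
Since p ≈ 0.0148 < α = 0.1, reject H0; the evidence is statistically significant.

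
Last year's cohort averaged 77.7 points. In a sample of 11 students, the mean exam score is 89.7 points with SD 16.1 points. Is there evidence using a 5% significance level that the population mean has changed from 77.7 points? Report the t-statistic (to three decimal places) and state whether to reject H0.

t = 2.472; reject H0

H0: μ = 77.7; H1: μ ≠ 77.7 (one-sample t-test, two-sided).
t = (x̄ − μ₀)/(s/√n) = (89.7 − 77.7)/(16.1/√11) = 2.472
df = n − 1 = 10
Two-sided p-value ≈ 0.033
Since p ≈ 0.033 < α = 0.05, reject H0; the data support H1.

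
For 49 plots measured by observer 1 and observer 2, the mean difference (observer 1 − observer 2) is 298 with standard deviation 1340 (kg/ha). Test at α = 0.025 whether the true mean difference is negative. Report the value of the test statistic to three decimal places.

H0: μ_d = 0; H1: μ_d < 0 (paired t-test on the differences, left-tailed).
t = d̄/(s_d/√n) = 298/(1340/√49) = 1.557
df = n − 1 = 48
p-value = P(T ≤ 1.557) ≈ 0.937
Since p ≈ 0.937 > α = 0.025, fail to reject H0; the data do not provide sufficient evidence against H0.

1.557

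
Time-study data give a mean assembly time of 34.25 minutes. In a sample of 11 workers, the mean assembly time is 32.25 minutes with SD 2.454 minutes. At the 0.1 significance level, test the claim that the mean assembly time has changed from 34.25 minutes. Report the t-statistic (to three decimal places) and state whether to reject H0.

t = -2.703; reject H0

H0: μ = 34.25; H1: μ ≠ 34.25 (one-sample t-test, two-sided).
t = (x̄ − μ₀)/(s/√n) = (32.25 − 34.25)/(2.454/√11) = -2.703
df = n − 1 = 10
Two-sided p-value ≈ 0.022
Since p ≈ 0.022 < α = 0.1, reject H0; the data support H1.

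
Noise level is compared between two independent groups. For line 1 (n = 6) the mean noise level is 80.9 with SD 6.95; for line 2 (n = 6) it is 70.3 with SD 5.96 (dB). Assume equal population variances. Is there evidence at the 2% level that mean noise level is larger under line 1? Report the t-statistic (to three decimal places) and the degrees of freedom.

t = 2.836, df = 10

Let group 1 = line 1, group 2 = line 2. H0: μ_1 = μ_2; H1: μ_1 > μ_2 (two-sample pooled-variance t-test, right-tailed).
s_p² = [(6−1)·6.95² + (6−1)·5.96²]/(6+6−2) = 41.9121
t = (80.9 − 70.3)/√[41.9121·(1/6 + 1/6)] = 2.836
df = n₁ + n₂ − 2 = 10
p-value = P(T ≥ 2.836) ≈ 0.009
Since p ≈ 0.009 < α = 0.02, reject H0; the data support H1.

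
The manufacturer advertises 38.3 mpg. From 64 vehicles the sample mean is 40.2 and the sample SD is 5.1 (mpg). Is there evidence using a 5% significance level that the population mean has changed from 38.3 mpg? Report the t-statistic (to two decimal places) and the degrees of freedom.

t = 2.98, df = 63

H0: μ = 38.3; H1: μ ≠ 38.3 (one-sample t-test, two-sided).
t = (x̄ − μ₀)/(s/√n) = (40.2 − 38.3)/(5.1/√64) = 2.98
df = n − 1 = 63
Two-sided p-value ≈ 0.0041
Since p ≈ 0.0041 < α = 0.05, reject H0; the data support H1.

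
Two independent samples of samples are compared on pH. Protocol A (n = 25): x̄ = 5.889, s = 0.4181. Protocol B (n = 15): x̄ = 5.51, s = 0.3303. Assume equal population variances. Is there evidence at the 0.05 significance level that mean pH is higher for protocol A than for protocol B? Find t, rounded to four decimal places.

Let group 1 = protocol A, group 2 = protocol B. H0: μ_1 = μ_2; H1: μ_1 > μ_2 (two-sample pooled-variance t-test, right-tailed).
s_p² = [(25−1)·0.4181² + (15−1)·0.3303²]/(25+15−2) = 0.150599
t = (5.889 − 5.51)/√[0.150599·(1/25 + 1/15)] = 2.9903
df = n₁ + n₂ − 2 = 38
p-value = P(T ≥ 2.9903) ≈ 0.0024
Since p ≈ 0.0024 < α = 0.05, reject H0; the evidence is statistically significant.

2.9903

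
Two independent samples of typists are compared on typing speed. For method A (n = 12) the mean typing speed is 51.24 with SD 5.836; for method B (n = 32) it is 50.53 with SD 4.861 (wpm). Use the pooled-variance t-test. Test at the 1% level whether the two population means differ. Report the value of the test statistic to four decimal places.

Let group 1 = method A, group 2 = method B. H0: μ_1 = μ_2; H1: μ_1 ≠ μ_2 (two-sample pooled-variance t-test, two-sided).
s_p² = [(12−1)·5.836² + (32−1)·4.861²]/(12+32−2) = 26.3609
t = (51.24 − 50.53)/√[26.3609·(1/12 + 1/32)] = 0.4085
df = n₁ + n₂ − 2 = 42
Two-sided p-value ≈ 0.6850
Since p ≈ 0.6850 > α = 0.01, fail to reject H0; the data do not provide sufficient evidence against H0.

0.4085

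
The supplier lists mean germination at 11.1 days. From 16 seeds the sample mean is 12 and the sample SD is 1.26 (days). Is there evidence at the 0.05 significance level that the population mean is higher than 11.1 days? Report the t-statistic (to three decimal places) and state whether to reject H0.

t = 2.857; reject H0

H0: μ = 11.1; H1: μ > 11.1 (one-sample t-test, right-tailed).
t = (x̄ − μ₀)/(s/√n) = (12 − 11.1)/(1.26/√16) = 2.857
df = n − 1 = 15
p-value = P(T ≥ 2.857) ≈ 0.006
Since p ≈ 0.006 < α = 0.05, reject H0; the evidence is statistically significant.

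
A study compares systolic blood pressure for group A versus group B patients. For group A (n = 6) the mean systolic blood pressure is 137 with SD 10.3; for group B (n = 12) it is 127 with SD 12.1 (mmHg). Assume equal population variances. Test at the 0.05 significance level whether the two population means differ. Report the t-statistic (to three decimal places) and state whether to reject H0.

Let group 1 = group A, group 2 = group B. H0: μ_1 = μ_2; H1: μ_1 ≠ μ_2 (two-sample pooled-variance t-test, two-sided).
s_p² = [(6−1)·10.3² + (12−1)·12.1²]/(6+12−2) = 133.81
t = (137 − 127)/√[133.81·(1/6 + 1/12)] = 1.729
df = n₁ + n₂ − 2 = 16
Two-sided p-value ≈ 0.103
Since p ≈ 0.103 > α = 0.05, fail to reject H0; the data do not provide sufficient evidence against H0.

t = 1.729; fail to reject H0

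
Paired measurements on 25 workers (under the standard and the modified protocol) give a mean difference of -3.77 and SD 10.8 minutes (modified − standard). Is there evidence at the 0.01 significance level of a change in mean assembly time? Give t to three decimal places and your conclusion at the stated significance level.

H0: μ_d = 0; H1: μ_d ≠ 0 (paired t-test on the differences, two-sided).
t = d̄/(s_d/√n) = -3.77/(10.8/√25) = -1.745
df = n − 1 = 24
Two-sided p-value ≈ 0.094
Since p ≈ 0.094 > α = 0.01, fail to reject H0; the evidence is not statistically significant.

t = -1.745; fail to reject H0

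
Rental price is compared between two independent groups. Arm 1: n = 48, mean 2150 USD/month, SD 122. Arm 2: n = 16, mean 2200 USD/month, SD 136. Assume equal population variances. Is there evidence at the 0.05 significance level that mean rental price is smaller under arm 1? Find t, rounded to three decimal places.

-1.380

Let group 1 = arm 1, group 2 = arm 2. H0: μ_1 = μ_2; H1: μ_1 < μ_2 (two-sample pooled-variance t-test, left-tailed).
s_p² = [(48−1)·122² + (16−1)·136²]/(48+16−2) = 15757.9
t = (2150 − 2200)/√[15757.9·(1/48 + 1/16)] = -1.380
df = n₁ + n₂ − 2 = 62
p-value = P(T ≤ -1.380) ≈ 0.0863
Since p ≈ 0.0863 > α = 0.05, fail to reject H0; the data do not provide sufficient evidence against H0.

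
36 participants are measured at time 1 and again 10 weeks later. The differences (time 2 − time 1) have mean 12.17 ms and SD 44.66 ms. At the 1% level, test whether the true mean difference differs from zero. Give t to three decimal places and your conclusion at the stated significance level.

H0: μ_d = 0; H1: μ_d ≠ 0 (paired t-test on the differences, two-sided).
t = d̄/(s_d/√n) = 12.17/(44.66/√36) = 1.635
df = n − 1 = 35
Two-sided p-value ≈ 0.111
Since p ≈ 0.111 > α = 0.01, fail to reject H0; the evidence is not statistically significant.

t = 1.635; fail to reject H0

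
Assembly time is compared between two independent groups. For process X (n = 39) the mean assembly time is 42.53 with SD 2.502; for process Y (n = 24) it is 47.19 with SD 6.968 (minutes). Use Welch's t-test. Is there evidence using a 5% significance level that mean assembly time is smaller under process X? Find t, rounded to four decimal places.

-3.1536

Let group 1 = process X, group 2 = process Y. H0: μ_1 = μ_2; H1: μ_1 < μ_2 (Welch's two-sample t-test, left-tailed).
t = (x̄_1 − x̄_2)/√(s_1²/n_1 + s_2²/n_2) = (42.53 − 47.19)/√(2.502²/39 + 6.968²/24) = -3.1536
Welch–Satterthwaite df ≈ 26.69
p-value = P(T ≤ -3.1536) ≈ 0.0020
Since p ≈ 0.0020 < α = 0.05, reject H0; the evidence is statistically significant.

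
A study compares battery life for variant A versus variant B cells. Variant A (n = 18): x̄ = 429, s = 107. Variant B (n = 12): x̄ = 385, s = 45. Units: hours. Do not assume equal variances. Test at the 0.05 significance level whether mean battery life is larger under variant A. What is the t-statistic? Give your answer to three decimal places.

1.551

Let group 1 = variant A, group 2 = variant B. H0: μ_1 = μ_2; H1: μ_1 > μ_2 (Welch's two-sample t-test, right-tailed).
t = (x̄_1 − x̄_2)/√(s_1²/n_1 + s_2²/n_2) = (429 − 385)/√(107²/18 + 45²/12) = 1.551
Welch–Satterthwaite df ≈ 24.55
p-value = P(T ≥ 1.551) ≈ 0.067
Since p ≈ 0.067 > α = 0.05, fail to reject H0; the data do not provide sufficient evidence against H0.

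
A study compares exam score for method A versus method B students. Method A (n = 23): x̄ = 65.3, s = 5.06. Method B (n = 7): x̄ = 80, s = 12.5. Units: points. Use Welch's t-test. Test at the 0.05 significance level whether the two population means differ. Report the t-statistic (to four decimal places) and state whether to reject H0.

t = -3.0366; reject H0

Let group 1 = method A, group 2 = method B. H0: μ_1 = μ_2; H1: μ_1 ≠ μ_2 (Welch's two-sample t-test, two-sided).
t = (x̄_1 − x̄_2)/√(s_1²/n_1 + s_2²/n_2) = (65.3 − 80)/√(5.06²/23 + 12.5²/7) = -3.0366
Welch–Satterthwaite df ≈ 6.61
Two-sided p-value ≈ 0.020
Since p ≈ 0.020 < α = 0.05, reject H0; the evidence is statistically significant.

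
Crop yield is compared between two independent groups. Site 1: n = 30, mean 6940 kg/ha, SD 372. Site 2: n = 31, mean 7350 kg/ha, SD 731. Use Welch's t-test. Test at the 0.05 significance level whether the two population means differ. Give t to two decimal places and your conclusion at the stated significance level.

t = -2.77; reject H0

Let group 1 = site 1, group 2 = site 2. H0: μ_1 = μ_2; H1: μ_1 ≠ μ_2 (Welch's two-sample t-test, two-sided).
t = (x̄_1 − x̄_2)/√(s_1²/n_1 + s_2²/n_2) = (6940 − 7350)/√(372²/30 + 731²/31) = -2.77
Welch–Satterthwaite df ≈ 44.88
Two-sided p-value ≈ 0.0080
Since p ≈ 0.0080 < α = 0.05, reject H0; the evidence is statistically significant.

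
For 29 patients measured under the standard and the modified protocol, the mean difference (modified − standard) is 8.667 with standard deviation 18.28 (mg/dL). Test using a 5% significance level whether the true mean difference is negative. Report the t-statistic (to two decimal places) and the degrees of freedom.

H0: μ_d = 0; H1: μ_d < 0 (paired t-test on the differences, left-tailed).
t = d̄/(s_d/√n) = 8.667/(18.28/√29) = 2.55
df = n − 1 = 28
p-value = P(T ≤ 2.55) ≈ 0.9918
Since p ≈ 0.9918 > α = 0.05, fail to reject H0; the evidence is not statistically significant.

t = 2.55, df = 28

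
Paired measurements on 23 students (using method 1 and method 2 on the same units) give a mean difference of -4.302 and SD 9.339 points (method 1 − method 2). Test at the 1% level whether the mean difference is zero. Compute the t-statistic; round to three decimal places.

H0: μ_d = 0; H1: μ_d ≠ 0 (paired t-test on the differences, two-sided).
t = d̄/(s_d/√n) = -4.302/(9.339/√23) = -2.209
df = n − 1 = 22
Two-sided p-value ≈ 0.038
Since p ≈ 0.038 > α = 0.01, fail to reject H0; the data do not provide sufficient evidence against H0.

-2.209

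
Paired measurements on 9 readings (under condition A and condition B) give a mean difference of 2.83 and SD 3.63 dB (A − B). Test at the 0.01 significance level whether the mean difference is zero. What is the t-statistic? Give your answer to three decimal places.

2.339

H0: μ_d = 0; H1: μ_d ≠ 0 (paired t-test on the differences, two-sided).
t = d̄/(s_d/√n) = 2.83/(3.63/√9) = 2.339
df = n − 1 = 8
Two-sided p-value ≈ 0.048
Since p ≈ 0.048 > α = 0.01, fail to reject H0; the data do not provide sufficient evidence against H0.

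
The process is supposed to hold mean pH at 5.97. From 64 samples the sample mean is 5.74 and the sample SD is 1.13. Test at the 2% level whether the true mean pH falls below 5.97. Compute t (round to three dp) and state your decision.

t = -1.628; fail to reject H0

H0: μ = 5.97; H1: μ < 5.97 (one-sample t-test, left-tailed).
t = (x̄ − μ₀)/(s/√n) = (5.74 − 5.97)/(1.13/√64) = -1.628
df = n − 1 = 63
p-value = P(T ≤ -1.628) ≈ 0.0542
Since p ≈ 0.0542 > α = 0.02, fail to reject H0; the evidence is not statistically significant.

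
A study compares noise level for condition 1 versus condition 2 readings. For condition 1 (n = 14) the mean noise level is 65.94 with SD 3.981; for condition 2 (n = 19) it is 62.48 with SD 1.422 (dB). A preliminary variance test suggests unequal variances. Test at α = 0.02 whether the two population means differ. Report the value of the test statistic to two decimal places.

Let group 1 = condition 1, group 2 = condition 2. H0: μ_1 = μ_2; H1: μ_1 ≠ μ_2 (Welch's two-sample t-test, two-sided).
t = (x̄_1 − x̄_2)/√(s_1²/n_1 + s_2²/n_2) = (65.94 − 62.48)/√(3.981²/14 + 1.422²/19) = 3.11
Welch–Satterthwaite df ≈ 15.46
Two-sided p-value ≈ 0.007
Since p ≈ 0.007 < α = 0.02, reject H0; the evidence is statistically significant.

3.11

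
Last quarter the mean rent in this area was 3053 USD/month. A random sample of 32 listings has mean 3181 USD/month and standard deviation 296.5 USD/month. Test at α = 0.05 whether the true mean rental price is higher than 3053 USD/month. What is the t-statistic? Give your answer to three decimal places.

H0: μ = 3053; H1: μ > 3053 (one-sample t-test, right-tailed).
t = (x̄ − μ₀)/(s/√n) = (3181 − 3053)/(296.5/√32) = 2.442
df = n − 1 = 31
p-value = P(T ≥ 2.442) ≈ 0.0103
Since p ≈ 0.0103 < α = 0.05, reject H0; the evidence is statistically significant.

2.442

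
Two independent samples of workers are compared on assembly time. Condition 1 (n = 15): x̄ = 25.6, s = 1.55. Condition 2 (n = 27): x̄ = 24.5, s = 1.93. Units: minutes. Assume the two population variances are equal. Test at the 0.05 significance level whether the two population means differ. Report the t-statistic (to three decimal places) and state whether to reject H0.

Let group 1 = condition 1, group 2 = condition 2. H0: μ_1 = μ_2; H1: μ_1 ≠ μ_2 (two-sample pooled-variance t-test, two-sided).
s_p² = [(15−1)·1.55² + (27−1)·1.93²]/(15+27−2) = 3.26206
t = (25.6 − 24.5)/√[3.26206·(1/15 + 1/27)] = 1.891
df = n₁ + n₂ − 2 = 40
Two-sided p-value ≈ 0.0658
Since p ≈ 0.0658 > α = 0.05, fail to reject H0; the evidence is not statistically significant.

t = 1.891; fail to reject H0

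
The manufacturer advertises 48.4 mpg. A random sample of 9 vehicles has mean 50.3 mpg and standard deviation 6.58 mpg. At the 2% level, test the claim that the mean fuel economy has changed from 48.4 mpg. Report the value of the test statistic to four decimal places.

H0: μ = 48.4; H1: μ ≠ 48.4 (one-sample t-test, two-sided).
t = (x̄ − μ₀)/(s/√n) = (50.3 − 48.4)/(6.58/√9) = 0.8663
df = n − 1 = 8
Two-sided p-value ≈ 0.412
Since p ≈ 0.412 > α = 0.02, fail to reject H0; the data do not provide sufficient evidence against H0.

0.8663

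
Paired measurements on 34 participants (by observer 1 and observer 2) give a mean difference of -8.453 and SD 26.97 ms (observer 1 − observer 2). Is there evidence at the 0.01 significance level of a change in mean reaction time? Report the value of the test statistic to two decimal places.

-1.83

H0: μ_d = 0; H1: μ_d ≠ 0 (paired t-test on the differences, two-sided).
t = d̄/(s_d/√n) = -8.453/(26.97/√34) = -1.83
df = n − 1 = 33
Two-sided p-value ≈ 0.077
Since p ≈ 0.077 > α = 0.01, fail to reject H0; the data do not provide sufficient evidence against H0.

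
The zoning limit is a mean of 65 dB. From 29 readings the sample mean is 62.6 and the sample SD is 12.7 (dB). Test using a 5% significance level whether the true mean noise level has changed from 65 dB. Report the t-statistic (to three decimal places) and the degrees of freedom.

t = -1.018, df = 28

H0: μ = 65; H1: μ ≠ 65 (one-sample t-test, two-sided).
t = (x̄ − μ₀)/(s/√n) = (62.6 − 65)/(12.7/√29) = -1.018
df = n − 1 = 28
Two-sided p-value ≈ 0.318
Since p ≈ 0.318 > α = 0.05, fail to reject H0; the evidence is not statistically significant.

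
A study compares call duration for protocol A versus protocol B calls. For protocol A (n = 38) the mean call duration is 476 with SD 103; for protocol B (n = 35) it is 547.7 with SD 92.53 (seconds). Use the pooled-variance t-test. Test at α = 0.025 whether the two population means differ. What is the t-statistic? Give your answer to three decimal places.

-3.119

Let group 1 = protocol A, group 2 = protocol B. H0: μ_1 = μ_2; H1: μ_1 ≠ μ_2 (two-sample pooled-variance t-test, two-sided).
s_p² = [(38−1)·103² + (35−1)·92.53²]/(38+35−2) = 9628.65
t = (476 − 547.7)/√[9628.65·(1/38 + 1/35)] = -3.119
df = n₁ + n₂ − 2 = 71
Two-sided p-value ≈ 0.003
Since p ≈ 0.003 < α = 0.025, reject H0; the evidence is statistically significant.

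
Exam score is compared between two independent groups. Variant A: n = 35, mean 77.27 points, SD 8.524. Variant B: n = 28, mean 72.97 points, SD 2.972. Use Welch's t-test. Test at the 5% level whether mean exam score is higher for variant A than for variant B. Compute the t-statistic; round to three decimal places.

2.781

Let group 1 = variant A, group 2 = variant B. H0: μ_1 = μ_2; H1: μ_1 > μ_2 (Welch's two-sample t-test, right-tailed).
t = (x̄_1 − x̄_2)/√(s_1²/n_1 + s_2²/n_2) = (77.27 − 72.97)/√(8.524²/35 + 2.972²/28) = 2.781
Welch–Satterthwaite df ≈ 43.84
p-value = P(T ≥ 2.781) ≈ 0.004
Since p ≈ 0.004 < α = 0.05, reject H0; the evidence is statistically significant.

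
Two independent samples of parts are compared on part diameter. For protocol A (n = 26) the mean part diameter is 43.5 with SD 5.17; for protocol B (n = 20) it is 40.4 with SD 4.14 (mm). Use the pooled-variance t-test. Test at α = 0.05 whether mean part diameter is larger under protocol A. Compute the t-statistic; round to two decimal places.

Let group 1 = protocol A, group 2 = protocol B. H0: μ_1 = μ_2; H1: μ_1 > μ_2 (two-sample pooled-variance t-test, right-tailed).
s_p² = [(26−1)·5.17² + (20−1)·4.14²]/(26+20−2) = 22.5881
t = (43.5 − 40.4)/√[22.5881·(1/26 + 1/20)] = 2.19
df = n₁ + n₂ − 2 = 44
p-value = P(T ≥ 2.19) ≈ 0.0168
Since p ≈ 0.0168 < α = 0.05, reject H0; the data support H1.

2.19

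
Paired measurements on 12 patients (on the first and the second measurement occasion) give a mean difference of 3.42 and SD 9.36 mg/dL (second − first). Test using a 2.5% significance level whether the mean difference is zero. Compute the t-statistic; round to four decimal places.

1.2657

H0: μ_d = 0; H1: μ_d ≠ 0 (paired t-test on the differences, two-sided).
t = d̄/(s_d/√n) = 3.42/(9.36/√12) = 1.2657
df = n − 1 = 11
Two-sided p-value ≈ 0.232
Since p ≈ 0.232 > α = 0.025, fail to reject H0; the evidence is not statistically significant.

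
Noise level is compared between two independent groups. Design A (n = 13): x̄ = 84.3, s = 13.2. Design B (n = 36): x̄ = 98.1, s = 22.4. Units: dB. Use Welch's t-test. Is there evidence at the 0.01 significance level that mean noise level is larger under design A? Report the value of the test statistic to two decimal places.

Let group 1 = design A, group 2 = design B. H0: μ_1 = μ_2; H1: μ_1 > μ_2 (Welch's two-sample t-test, right-tailed).
t = (x̄_1 − x̄_2)/√(s_1²/n_1 + s_2²/n_2) = (84.3 − 98.1)/√(13.2²/13 + 22.4²/36) = -2.64
Welch–Satterthwaite df ≈ 36.43
p-value = P(T ≥ -2.64) ≈ 0.994
Since p ≈ 0.994 > α = 0.01, fail to reject H0; the evidence is not statistically significant.

-2.64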